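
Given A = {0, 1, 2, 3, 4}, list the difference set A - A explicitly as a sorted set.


A - A = {a - a' : a, a' ∈ A}.
Compute a - a' for each ordered pair (a, a'):
a = 0: 0-0=0, 0-1=-1, 0-2=-2, 0-3=-3, 0-4=-4
a = 1: 1-0=1, 1-1=0, 1-2=-1, 1-3=-2, 1-4=-3
a = 2: 2-0=2, 2-1=1, 2-2=0, 2-3=-1, 2-4=-2
a = 3: 3-0=3, 3-1=2, 3-2=1, 3-3=0, 3-4=-1
a = 4: 4-0=4, 4-1=3, 4-2=2, 4-3=1, 4-4=0
Collecting distinct values (and noting 0 appears from a-a):
A - A = {-4, -3, -2, -1, 0, 1, 2, 3, 4}
|A - A| = 9

A - A = {-4, -3, -2, -1, 0, 1, 2, 3, 4}


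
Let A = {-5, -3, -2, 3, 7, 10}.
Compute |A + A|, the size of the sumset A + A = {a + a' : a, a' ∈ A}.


A + A = {a + a' : a, a' ∈ A}; |A| = 6.
General bounds: 2|A| - 1 ≤ |A + A| ≤ |A|(|A|+1)/2, i.e. 11 ≤ |A + A| ≤ 21.
Lower bound 2|A|-1 is attained iff A is an arithmetic progression.
Enumerate sums a + a' for a ≤ a' (symmetric, so this suffices):
a = -5: -5+-5=-10, -5+-3=-8, -5+-2=-7, -5+3=-2, -5+7=2, -5+10=5
a = -3: -3+-3=-6, -3+-2=-5, -3+3=0, -3+7=4, -3+10=7
a = -2: -2+-2=-4, -2+3=1, -2+7=5, -2+10=8
a = 3: 3+3=6, 3+7=10, 3+10=13
a = 7: 7+7=14, 7+10=17
a = 10: 10+10=20
Distinct sums: {-10, -8, -7, -6, -5, -4, -2, 0, 1, 2, 4, 5, 6, 7, 8, 10, 13, 14, 17, 20}
|A + A| = 20

|A + A| = 20


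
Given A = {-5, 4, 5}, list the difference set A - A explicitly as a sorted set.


A - A = {a - a' : a, a' ∈ A}.
Compute a - a' for each ordered pair (a, a'):
a = -5: -5--5=0, -5-4=-9, -5-5=-10
a = 4: 4--5=9, 4-4=0, 4-5=-1
a = 5: 5--5=10, 5-4=1, 5-5=0
Collecting distinct values (and noting 0 appears from a-a):
A - A = {-10, -9, -1, 0, 1, 9, 10}
|A - A| = 7

A - A = {-10, -9, -1, 0, 1, 9, 10}


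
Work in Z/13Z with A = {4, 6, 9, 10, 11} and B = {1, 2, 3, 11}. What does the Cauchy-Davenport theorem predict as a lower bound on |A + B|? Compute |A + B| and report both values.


Cauchy-Davenport: |A + B| ≥ min(p, |A| + |B| - 1) for A, B nonempty in Z/pZ.
|A| = 5, |B| = 4, p = 13.
CD lower bound = min(13, 5 + 4 - 1) = min(13, 8) = 8.
Compute A + B mod 13 directly:
a = 4: 4+1=5, 4+2=6, 4+3=7, 4+11=2
a = 6: 6+1=7, 6+2=8, 6+3=9, 6+11=4
a = 9: 9+1=10, 9+2=11, 9+3=12, 9+11=7
a = 10: 10+1=11, 10+2=12, 10+3=0, 10+11=8
a = 11: 11+1=12, 11+2=0, 11+3=1, 11+11=9
A + B = {0, 1, 2, 4, 5, 6, 7, 8, 9, 10, 11, 12}, so |A + B| = 12.
Verify: 12 ≥ 8? Yes ✓.

CD lower bound = 8, actual |A + B| = 12.


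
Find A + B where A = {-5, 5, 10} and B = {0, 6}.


A + B = {a + b : a ∈ A, b ∈ B}.
Enumerate all |A|·|B| = 3·2 = 6 pairs (a, b) and collect distinct sums.
a = -5: -5+0=-5, -5+6=1
a = 5: 5+0=5, 5+6=11
a = 10: 10+0=10, 10+6=16
Collecting distinct sums: A + B = {-5, 1, 5, 10, 11, 16}
|A + B| = 6

A + B = {-5, 1, 5, 10, 11, 16}


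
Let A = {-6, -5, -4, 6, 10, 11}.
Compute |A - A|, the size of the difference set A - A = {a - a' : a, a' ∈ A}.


A - A = {a - a' : a, a' ∈ A}; |A| = 6.
Bounds: 2|A|-1 ≤ |A - A| ≤ |A|² - |A| + 1, i.e. 11 ≤ |A - A| ≤ 31.
Note: 0 ∈ A - A always (from a - a). The set is symmetric: if d ∈ A - A then -d ∈ A - A.
Enumerate nonzero differences d = a - a' with a > a' (then include -d):
Positive differences: {1, 2, 4, 5, 10, 11, 12, 14, 15, 16, 17}
Full difference set: {0} ∪ (positive diffs) ∪ (negative diffs).
|A - A| = 1 + 2·11 = 23 (matches direct enumeration: 23).

|A - A| = 23


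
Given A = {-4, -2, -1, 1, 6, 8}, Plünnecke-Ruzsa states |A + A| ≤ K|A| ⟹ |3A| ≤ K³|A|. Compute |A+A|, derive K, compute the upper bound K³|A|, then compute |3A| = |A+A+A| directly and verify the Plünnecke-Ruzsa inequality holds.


|A| = 6.
Step 1: Compute A + A by enumerating all 36 pairs.
A + A = {-8, -6, -5, -4, -3, -2, -1, 0, 2, 4, 5, 6, 7, 9, 12, 14, 16}, so |A + A| = 17.
Step 2: Doubling constant K = |A + A|/|A| = 17/6 = 17/6 ≈ 2.8333.
Step 3: Plünnecke-Ruzsa gives |3A| ≤ K³·|A| = (2.8333)³ · 6 ≈ 136.4722.
Step 4: Compute 3A = A + A + A directly by enumerating all triples (a,b,c) ∈ A³; |3A| = 31.
Step 5: Check 31 ≤ 136.4722? Yes ✓.

K = 17/6, Plünnecke-Ruzsa bound K³|A| ≈ 136.4722, |3A| = 31, inequality holds.


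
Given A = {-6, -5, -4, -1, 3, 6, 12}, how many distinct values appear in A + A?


A + A = {a + a' : a, a' ∈ A}; |A| = 7.
General bounds: 2|A| - 1 ≤ |A + A| ≤ |A|(|A|+1)/2, i.e. 13 ≤ |A + A| ≤ 28.
Lower bound 2|A|-1 is attained iff A is an arithmetic progression.
Enumerate sums a + a' for a ≤ a' (symmetric, so this suffices):
a = -6: -6+-6=-12, -6+-5=-11, -6+-4=-10, -6+-1=-7, -6+3=-3, -6+6=0, -6+12=6
a = -5: -5+-5=-10, -5+-4=-9, -5+-1=-6, -5+3=-2, -5+6=1, -5+12=7
a = -4: -4+-4=-8, -4+-1=-5, -4+3=-1, -4+6=2, -4+12=8
a = -1: -1+-1=-2, -1+3=2, -1+6=5, -1+12=11
a = 3: 3+3=6, 3+6=9, 3+12=15
a = 6: 6+6=12, 6+12=18
a = 12: 12+12=24
Distinct sums: {-12, -11, -10, -9, -8, -7, -6, -5, -3, -2, -1, 0, 1, 2, 5, 6, 7, 8, 9, 11, 12, 15, 18, 24}
|A + A| = 24

|A + A| = 24


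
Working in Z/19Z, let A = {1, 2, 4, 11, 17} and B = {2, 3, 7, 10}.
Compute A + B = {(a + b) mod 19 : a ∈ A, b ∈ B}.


Work in Z/19Z: reduce every sum a + b modulo 19.
Enumerate all 20 pairs:
a = 1: 1+2=3, 1+3=4, 1+7=8, 1+10=11
a = 2: 2+2=4, 2+3=5, 2+7=9, 2+10=12
a = 4: 4+2=6, 4+3=7, 4+7=11, 4+10=14
a = 11: 11+2=13, 11+3=14, 11+7=18, 11+10=2
a = 17: 17+2=0, 17+3=1, 17+7=5, 17+10=8
Distinct residues collected: {0, 1, 2, 3, 4, 5, 6, 7, 8, 9, 11, 12, 13, 14, 18}
|A + B| = 15 (out of 19 total residues).

A + B = {0, 1, 2, 3, 4, 5, 6, 7, 8, 9, 11, 12, 13, 14, 18}


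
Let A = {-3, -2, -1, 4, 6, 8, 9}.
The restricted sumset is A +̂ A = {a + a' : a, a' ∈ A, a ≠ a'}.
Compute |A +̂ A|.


Restricted sumset: A +̂ A = {a + a' : a ∈ A, a' ∈ A, a ≠ a'}.
Equivalently, take A + A and drop any sum 2a that is achievable ONLY as a + a for a ∈ A (i.e. sums representable only with equal summands).
Enumerate pairs (a, a') with a < a' (symmetric, so each unordered pair gives one sum; this covers all a ≠ a'):
  -3 + -2 = -5
  -3 + -1 = -4
  -3 + 4 = 1
  -3 + 6 = 3
  -3 + 8 = 5
  -3 + 9 = 6
  -2 + -1 = -3
  -2 + 4 = 2
  -2 + 6 = 4
  -2 + 8 = 6
  -2 + 9 = 7
  -1 + 4 = 3
  -1 + 6 = 5
  -1 + 8 = 7
  -1 + 9 = 8
  4 + 6 = 10
  4 + 8 = 12
  4 + 9 = 13
  6 + 8 = 14
  6 + 9 = 15
  8 + 9 = 17
Collected distinct sums: {-5, -4, -3, 1, 2, 3, 4, 5, 6, 7, 8, 10, 12, 13, 14, 15, 17}
|A +̂ A| = 17
(Reference bound: |A +̂ A| ≥ 2|A| - 3 for |A| ≥ 2, with |A| = 7 giving ≥ 11.)

|A +̂ A| = 17


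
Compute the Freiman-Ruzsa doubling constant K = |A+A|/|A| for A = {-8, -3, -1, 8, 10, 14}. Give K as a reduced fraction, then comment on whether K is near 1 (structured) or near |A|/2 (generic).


|A| = 6.
Compute A + A by enumerating all 36 pairs.
A + A = {-16, -11, -9, -6, -4, -2, 0, 2, 5, 6, 7, 9, 11, 13, 16, 18, 20, 22, 24, 28}, so |A + A| = 20.
K = |A + A| / |A| = 20/6 = 10/3 ≈ 3.3333.
Reference: AP of size 6 gives K = 11/6 ≈ 1.8333; a fully generic set of size 6 gives K ≈ 3.5000.

|A| = 6, |A + A| = 20, K = 20/6 = 10/3.


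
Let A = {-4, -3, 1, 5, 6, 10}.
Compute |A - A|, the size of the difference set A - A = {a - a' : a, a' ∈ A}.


A - A = {a - a' : a, a' ∈ A}; |A| = 6.
Bounds: 2|A|-1 ≤ |A - A| ≤ |A|² - |A| + 1, i.e. 11 ≤ |A - A| ≤ 31.
Note: 0 ∈ A - A always (from a - a). The set is symmetric: if d ∈ A - A then -d ∈ A - A.
Enumerate nonzero differences d = a - a' with a > a' (then include -d):
Positive differences: {1, 4, 5, 8, 9, 10, 13, 14}
Full difference set: {0} ∪ (positive diffs) ∪ (negative diffs).
|A - A| = 1 + 2·8 = 17 (matches direct enumeration: 17).

|A - A| = 17


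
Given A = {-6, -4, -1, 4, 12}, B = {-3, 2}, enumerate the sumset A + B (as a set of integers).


A + B = {a + b : a ∈ A, b ∈ B}.
Enumerate all |A|·|B| = 5·2 = 10 pairs (a, b) and collect distinct sums.
a = -6: -6+-3=-9, -6+2=-4
a = -4: -4+-3=-7, -4+2=-2
a = -1: -1+-3=-4, -1+2=1
a = 4: 4+-3=1, 4+2=6
a = 12: 12+-3=9, 12+2=14
Collecting distinct sums: A + B = {-9, -7, -4, -2, 1, 6, 9, 14}
|A + B| = 8

A + B = {-9, -7, -4, -2, 1, 6, 9, 14}


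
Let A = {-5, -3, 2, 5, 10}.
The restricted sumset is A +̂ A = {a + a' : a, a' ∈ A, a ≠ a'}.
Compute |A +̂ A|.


Restricted sumset: A +̂ A = {a + a' : a ∈ A, a' ∈ A, a ≠ a'}.
Equivalently, take A + A and drop any sum 2a that is achievable ONLY as a + a for a ∈ A (i.e. sums representable only with equal summands).
Enumerate pairs (a, a') with a < a' (symmetric, so each unordered pair gives one sum; this covers all a ≠ a'):
  -5 + -3 = -8
  -5 + 2 = -3
  -5 + 5 = 0
  -5 + 10 = 5
  -3 + 2 = -1
  -3 + 5 = 2
  -3 + 10 = 7
  2 + 5 = 7
  2 + 10 = 12
  5 + 10 = 15
Collected distinct sums: {-8, -3, -1, 0, 2, 5, 7, 12, 15}
|A +̂ A| = 9
(Reference bound: |A +̂ A| ≥ 2|A| - 3 for |A| ≥ 2, with |A| = 5 giving ≥ 7.)

|A +̂ A| = 9


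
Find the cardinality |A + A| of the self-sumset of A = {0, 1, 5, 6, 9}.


A + A = {a + a' : a, a' ∈ A}; |A| = 5.
General bounds: 2|A| - 1 ≤ |A + A| ≤ |A|(|A|+1)/2, i.e. 9 ≤ |A + A| ≤ 15.
Lower bound 2|A|-1 is attained iff A is an arithmetic progression.
Enumerate sums a + a' for a ≤ a' (symmetric, so this suffices):
a = 0: 0+0=0, 0+1=1, 0+5=5, 0+6=6, 0+9=9
a = 1: 1+1=2, 1+5=6, 1+6=7, 1+9=10
a = 5: 5+5=10, 5+6=11, 5+9=14
a = 6: 6+6=12, 6+9=15
a = 9: 9+9=18
Distinct sums: {0, 1, 2, 5, 6, 7, 9, 10, 11, 12, 14, 15, 18}
|A + A| = 13

|A + A| = 13


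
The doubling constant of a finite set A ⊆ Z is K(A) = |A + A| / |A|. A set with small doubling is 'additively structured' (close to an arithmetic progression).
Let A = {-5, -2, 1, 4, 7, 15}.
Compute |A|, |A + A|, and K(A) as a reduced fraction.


|A| = 6.
Compute A + A by enumerating all 36 pairs.
A + A = {-10, -7, -4, -1, 2, 5, 8, 10, 11, 13, 14, 16, 19, 22, 30}, so |A + A| = 15.
K = |A + A| / |A| = 15/6 = 5/2 ≈ 2.5000.
Reference: AP of size 6 gives K = 11/6 ≈ 1.8333; a fully generic set of size 6 gives K ≈ 3.5000.

|A| = 6, |A + A| = 15, K = 15/6 = 5/2.


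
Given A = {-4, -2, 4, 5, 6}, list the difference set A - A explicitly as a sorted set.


A - A = {a - a' : a, a' ∈ A}.
Compute a - a' for each ordered pair (a, a'):
a = -4: -4--4=0, -4--2=-2, -4-4=-8, -4-5=-9, -4-6=-10
a = -2: -2--4=2, -2--2=0, -2-4=-6, -2-5=-7, -2-6=-8
a = 4: 4--4=8, 4--2=6, 4-4=0, 4-5=-1, 4-6=-2
a = 5: 5--4=9, 5--2=7, 5-4=1, 5-5=0, 5-6=-1
a = 6: 6--4=10, 6--2=8, 6-4=2, 6-5=1, 6-6=0
Collecting distinct values (and noting 0 appears from a-a):
A - A = {-10, -9, -8, -7, -6, -2, -1, 0, 1, 2, 6, 7, 8, 9, 10}
|A - A| = 15

A - A = {-10, -9, -8, -7, -6, -2, -1, 0, 1, 2, 6, 7, 8, 9, 10}


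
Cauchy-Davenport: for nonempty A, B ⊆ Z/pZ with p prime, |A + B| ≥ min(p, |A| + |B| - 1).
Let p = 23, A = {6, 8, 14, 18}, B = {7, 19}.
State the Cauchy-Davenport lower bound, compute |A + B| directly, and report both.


Cauchy-Davenport: |A + B| ≥ min(p, |A| + |B| - 1) for A, B nonempty in Z/pZ.
|A| = 4, |B| = 2, p = 23.
CD lower bound = min(23, 4 + 2 - 1) = min(23, 5) = 5.
Compute A + B mod 23 directly:
a = 6: 6+7=13, 6+19=2
a = 8: 8+7=15, 8+19=4
a = 14: 14+7=21, 14+19=10
a = 18: 18+7=2, 18+19=14
A + B = {2, 4, 10, 13, 14, 15, 21}, so |A + B| = 7.
Verify: 7 ≥ 5? Yes ✓.

CD lower bound = 5, actual |A + B| = 7.


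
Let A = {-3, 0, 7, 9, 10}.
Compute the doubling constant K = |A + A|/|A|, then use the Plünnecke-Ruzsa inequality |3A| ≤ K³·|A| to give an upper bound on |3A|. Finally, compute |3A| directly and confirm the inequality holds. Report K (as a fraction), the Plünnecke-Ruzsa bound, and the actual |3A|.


|A| = 5.
Step 1: Compute A + A by enumerating all 25 pairs.
A + A = {-6, -3, 0, 4, 6, 7, 9, 10, 14, 16, 17, 18, 19, 20}, so |A + A| = 14.
Step 2: Doubling constant K = |A + A|/|A| = 14/5 = 14/5 ≈ 2.8000.
Step 3: Plünnecke-Ruzsa gives |3A| ≤ K³·|A| = (2.8000)³ · 5 ≈ 109.7600.
Step 4: Compute 3A = A + A + A directly by enumerating all triples (a,b,c) ∈ A³; |3A| = 29.
Step 5: Check 29 ≤ 109.7600? Yes ✓.

K = 14/5, Plünnecke-Ruzsa bound K³|A| ≈ 109.7600, |3A| = 29, inequality holds.


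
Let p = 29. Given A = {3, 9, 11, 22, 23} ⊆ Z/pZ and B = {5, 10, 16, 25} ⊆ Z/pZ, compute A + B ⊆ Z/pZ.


Work in Z/29Z: reduce every sum a + b modulo 29.
Enumerate all 20 pairs:
a = 3: 3+5=8, 3+10=13, 3+16=19, 3+25=28
a = 9: 9+5=14, 9+10=19, 9+16=25, 9+25=5
a = 11: 11+5=16, 11+10=21, 11+16=27, 11+25=7
a = 22: 22+5=27, 22+10=3, 22+16=9, 22+25=18
a = 23: 23+5=28, 23+10=4, 23+16=10, 23+25=19
Distinct residues collected: {3, 4, 5, 7, 8, 9, 10, 13, 14, 16, 18, 19, 21, 25, 27, 28}
|A + B| = 16 (out of 29 total residues).

A + B = {3, 4, 5, 7, 8, 9, 10, 13, 14, 16, 18, 19, 21, 25, 27, 28}


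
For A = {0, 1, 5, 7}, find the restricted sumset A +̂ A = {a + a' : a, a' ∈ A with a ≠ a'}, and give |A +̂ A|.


Restricted sumset: A +̂ A = {a + a' : a ∈ A, a' ∈ A, a ≠ a'}.
Equivalently, take A + A and drop any sum 2a that is achievable ONLY as a + a for a ∈ A (i.e. sums representable only with equal summands).
Enumerate pairs (a, a') with a < a' (symmetric, so each unordered pair gives one sum; this covers all a ≠ a'):
  0 + 1 = 1
  0 + 5 = 5
  0 + 7 = 7
  1 + 5 = 6
  1 + 7 = 8
  5 + 7 = 12
Collected distinct sums: {1, 5, 6, 7, 8, 12}
|A +̂ A| = 6
(Reference bound: |A +̂ A| ≥ 2|A| - 3 for |A| ≥ 2, with |A| = 4 giving ≥ 5.)

|A +̂ A| = 6


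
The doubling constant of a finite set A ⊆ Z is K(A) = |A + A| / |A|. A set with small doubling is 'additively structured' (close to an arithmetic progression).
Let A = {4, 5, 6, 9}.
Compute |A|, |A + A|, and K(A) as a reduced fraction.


|A| = 4.
Compute A + A by enumerating all 16 pairs.
A + A = {8, 9, 10, 11, 12, 13, 14, 15, 18}, so |A + A| = 9.
K = |A + A| / |A| = 9/4 (already in lowest terms) ≈ 2.2500.
Reference: AP of size 4 gives K = 7/4 ≈ 1.7500; a fully generic set of size 4 gives K ≈ 2.5000.

|A| = 4, |A + A| = 9, K = 9/4.


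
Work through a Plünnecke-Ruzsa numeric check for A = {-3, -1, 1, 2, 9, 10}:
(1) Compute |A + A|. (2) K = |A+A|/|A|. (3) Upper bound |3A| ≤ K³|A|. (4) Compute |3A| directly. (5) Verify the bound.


|A| = 6.
Step 1: Compute A + A by enumerating all 36 pairs.
A + A = {-6, -4, -2, -1, 0, 1, 2, 3, 4, 6, 7, 8, 9, 10, 11, 12, 18, 19, 20}, so |A + A| = 19.
Step 2: Doubling constant K = |A + A|/|A| = 19/6 = 19/6 ≈ 3.1667.
Step 3: Plünnecke-Ruzsa gives |3A| ≤ K³·|A| = (3.1667)³ · 6 ≈ 190.5278.
Step 4: Compute 3A = A + A + A directly by enumerating all triples (a,b,c) ∈ A³; |3A| = 34.
Step 5: Check 34 ≤ 190.5278? Yes ✓.

K = 19/6, Plünnecke-Ruzsa bound K³|A| ≈ 190.5278, |3A| = 34, inequality holds.


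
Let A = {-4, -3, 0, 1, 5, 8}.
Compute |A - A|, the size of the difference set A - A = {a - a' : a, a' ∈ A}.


A - A = {a - a' : a, a' ∈ A}; |A| = 6.
Bounds: 2|A|-1 ≤ |A - A| ≤ |A|² - |A| + 1, i.e. 11 ≤ |A - A| ≤ 31.
Note: 0 ∈ A - A always (from a - a). The set is symmetric: if d ∈ A - A then -d ∈ A - A.
Enumerate nonzero differences d = a - a' with a > a' (then include -d):
Positive differences: {1, 3, 4, 5, 7, 8, 9, 11, 12}
Full difference set: {0} ∪ (positive diffs) ∪ (negative diffs).
|A - A| = 1 + 2·9 = 19 (matches direct enumeration: 19).

|A - A| = 19


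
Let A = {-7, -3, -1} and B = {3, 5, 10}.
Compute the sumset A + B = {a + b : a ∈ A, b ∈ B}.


A + B = {a + b : a ∈ A, b ∈ B}.
Enumerate all |A|·|B| = 3·3 = 9 pairs (a, b) and collect distinct sums.
a = -7: -7+3=-4, -7+5=-2, -7+10=3
a = -3: -3+3=0, -3+5=2, -3+10=7
a = -1: -1+3=2, -1+5=4, -1+10=9
Collecting distinct sums: A + B = {-4, -2, 0, 2, 3, 4, 7, 9}
|A + B| = 8

A + B = {-4, -2, 0, 2, 3, 4, 7, 9}


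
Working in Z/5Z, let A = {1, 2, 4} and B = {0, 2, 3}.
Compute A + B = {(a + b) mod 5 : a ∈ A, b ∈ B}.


Work in Z/5Z: reduce every sum a + b modulo 5.
Enumerate all 9 pairs:
a = 1: 1+0=1, 1+2=3, 1+3=4
a = 2: 2+0=2, 2+2=4, 2+3=0
a = 4: 4+0=4, 4+2=1, 4+3=2
Distinct residues collected: {0, 1, 2, 3, 4}
|A + B| = 5 (out of 5 total residues).

A + B = {0, 1, 2, 3, 4}


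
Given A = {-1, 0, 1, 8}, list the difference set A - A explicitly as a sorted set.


A - A = {a - a' : a, a' ∈ A}.
Compute a - a' for each ordered pair (a, a'):
a = -1: -1--1=0, -1-0=-1, -1-1=-2, -1-8=-9
a = 0: 0--1=1, 0-0=0, 0-1=-1, 0-8=-8
a = 1: 1--1=2, 1-0=1, 1-1=0, 1-8=-7
a = 8: 8--1=9, 8-0=8, 8-1=7, 8-8=0
Collecting distinct values (and noting 0 appears from a-a):
A - A = {-9, -8, -7, -2, -1, 0, 1, 2, 7, 8, 9}
|A - A| = 11

A - A = {-9, -8, -7, -2, -1, 0, 1, 2, 7, 8, 9}


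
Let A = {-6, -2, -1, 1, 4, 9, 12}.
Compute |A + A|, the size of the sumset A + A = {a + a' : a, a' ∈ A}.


A + A = {a + a' : a, a' ∈ A}; |A| = 7.
General bounds: 2|A| - 1 ≤ |A + A| ≤ |A|(|A|+1)/2, i.e. 13 ≤ |A + A| ≤ 28.
Lower bound 2|A|-1 is attained iff A is an arithmetic progression.
Enumerate sums a + a' for a ≤ a' (symmetric, so this suffices):
a = -6: -6+-6=-12, -6+-2=-8, -6+-1=-7, -6+1=-5, -6+4=-2, -6+9=3, -6+12=6
a = -2: -2+-2=-4, -2+-1=-3, -2+1=-1, -2+4=2, -2+9=7, -2+12=10
a = -1: -1+-1=-2, -1+1=0, -1+4=3, -1+9=8, -1+12=11
a = 1: 1+1=2, 1+4=5, 1+9=10, 1+12=13
a = 4: 4+4=8, 4+9=13, 4+12=16
a = 9: 9+9=18, 9+12=21
a = 12: 12+12=24
Distinct sums: {-12, -8, -7, -5, -4, -3, -2, -1, 0, 2, 3, 5, 6, 7, 8, 10, 11, 13, 16, 18, 21, 24}
|A + A| = 22

|A + A| = 22


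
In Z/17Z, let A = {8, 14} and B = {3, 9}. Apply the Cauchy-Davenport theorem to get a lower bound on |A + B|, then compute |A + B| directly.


Cauchy-Davenport: |A + B| ≥ min(p, |A| + |B| - 1) for A, B nonempty in Z/pZ.
|A| = 2, |B| = 2, p = 17.
CD lower bound = min(17, 2 + 2 - 1) = min(17, 3) = 3.
Compute A + B mod 17 directly:
a = 8: 8+3=11, 8+9=0
a = 14: 14+3=0, 14+9=6
A + B = {0, 6, 11}, so |A + B| = 3.
Verify: 3 ≥ 3? Yes ✓.

CD lower bound = 3, actual |A + B| = 3.


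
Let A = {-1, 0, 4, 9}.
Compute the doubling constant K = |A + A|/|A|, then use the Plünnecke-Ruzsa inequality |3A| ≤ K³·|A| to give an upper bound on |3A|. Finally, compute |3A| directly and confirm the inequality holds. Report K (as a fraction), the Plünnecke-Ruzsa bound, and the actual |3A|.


|A| = 4.
Step 1: Compute A + A by enumerating all 16 pairs.
A + A = {-2, -1, 0, 3, 4, 8, 9, 13, 18}, so |A + A| = 9.
Step 2: Doubling constant K = |A + A|/|A| = 9/4 = 9/4 ≈ 2.2500.
Step 3: Plünnecke-Ruzsa gives |3A| ≤ K³·|A| = (2.2500)³ · 4 ≈ 45.5625.
Step 4: Compute 3A = A + A + A directly by enumerating all triples (a,b,c) ∈ A³; |3A| = 16.
Step 5: Check 16 ≤ 45.5625? Yes ✓.

K = 9/4, Plünnecke-Ruzsa bound K³|A| ≈ 45.5625, |3A| = 16, inequality holds.


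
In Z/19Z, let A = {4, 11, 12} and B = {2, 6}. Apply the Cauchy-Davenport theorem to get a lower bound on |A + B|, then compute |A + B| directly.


Cauchy-Davenport: |A + B| ≥ min(p, |A| + |B| - 1) for A, B nonempty in Z/pZ.
|A| = 3, |B| = 2, p = 19.
CD lower bound = min(19, 3 + 2 - 1) = min(19, 4) = 4.
Compute A + B mod 19 directly:
a = 4: 4+2=6, 4+6=10
a = 11: 11+2=13, 11+6=17
a = 12: 12+2=14, 12+6=18
A + B = {6, 10, 13, 14, 17, 18}, so |A + B| = 6.
Verify: 6 ≥ 4? Yes ✓.

CD lower bound = 4, actual |A + B| = 6.


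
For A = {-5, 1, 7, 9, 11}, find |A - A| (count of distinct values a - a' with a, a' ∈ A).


A - A = {a - a' : a, a' ∈ A}; |A| = 5.
Bounds: 2|A|-1 ≤ |A - A| ≤ |A|² - |A| + 1, i.e. 9 ≤ |A - A| ≤ 21.
Note: 0 ∈ A - A always (from a - a). The set is symmetric: if d ∈ A - A then -d ∈ A - A.
Enumerate nonzero differences d = a - a' with a > a' (then include -d):
Positive differences: {2, 4, 6, 8, 10, 12, 14, 16}
Full difference set: {0} ∪ (positive diffs) ∪ (negative diffs).
|A - A| = 1 + 2·8 = 17 (matches direct enumeration: 17).

|A - A| = 17


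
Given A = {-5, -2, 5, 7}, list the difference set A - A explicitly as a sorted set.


A - A = {a - a' : a, a' ∈ A}.
Compute a - a' for each ordered pair (a, a'):
a = -5: -5--5=0, -5--2=-3, -5-5=-10, -5-7=-12
a = -2: -2--5=3, -2--2=0, -2-5=-7, -2-7=-9
a = 5: 5--5=10, 5--2=7, 5-5=0, 5-7=-2
a = 7: 7--5=12, 7--2=9, 7-5=2, 7-7=0
Collecting distinct values (and noting 0 appears from a-a):
A - A = {-12, -10, -9, -7, -3, -2, 0, 2, 3, 7, 9, 10, 12}
|A - A| = 13

A - A = {-12, -10, -9, -7, -3, -2, 0, 2, 3, 7, 9, 10, 12}


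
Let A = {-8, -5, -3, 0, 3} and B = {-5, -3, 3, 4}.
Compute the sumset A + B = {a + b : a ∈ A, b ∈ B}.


A + B = {a + b : a ∈ A, b ∈ B}.
Enumerate all |A|·|B| = 5·4 = 20 pairs (a, b) and collect distinct sums.
a = -8: -8+-5=-13, -8+-3=-11, -8+3=-5, -8+4=-4
a = -5: -5+-5=-10, -5+-3=-8, -5+3=-2, -5+4=-1
a = -3: -3+-5=-8, -3+-3=-6, -3+3=0, -3+4=1
a = 0: 0+-5=-5, 0+-3=-3, 0+3=3, 0+4=4
a = 3: 3+-5=-2, 3+-3=0, 3+3=6, 3+4=7
Collecting distinct sums: A + B = {-13, -11, -10, -8, -6, -5, -4, -3, -2, -1, 0, 1, 3, 4, 6, 7}
|A + B| = 16

A + B = {-13, -11, -10, -8, -6, -5, -4, -3, -2, -1, 0, 1, 3, 4, 6, 7}


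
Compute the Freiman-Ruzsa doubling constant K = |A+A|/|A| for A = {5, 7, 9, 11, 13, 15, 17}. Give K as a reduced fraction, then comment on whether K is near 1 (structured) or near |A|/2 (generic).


|A| = 7.
Compute A + A by enumerating all 49 pairs.
A + A = {10, 12, 14, 16, 18, 20, 22, 24, 26, 28, 30, 32, 34}, so |A + A| = 13.
K = |A + A| / |A| = 13/7 (already in lowest terms) ≈ 1.8571.
Reference: AP of size 7 gives K = 13/7 ≈ 1.8571; a fully generic set of size 7 gives K ≈ 4.0000.

|A| = 7, |A + A| = 13, K = 13/7.


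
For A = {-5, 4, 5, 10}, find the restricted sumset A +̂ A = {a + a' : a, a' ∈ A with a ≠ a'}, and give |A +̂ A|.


Restricted sumset: A +̂ A = {a + a' : a ∈ A, a' ∈ A, a ≠ a'}.
Equivalently, take A + A and drop any sum 2a that is achievable ONLY as a + a for a ∈ A (i.e. sums representable only with equal summands).
Enumerate pairs (a, a') with a < a' (symmetric, so each unordered pair gives one sum; this covers all a ≠ a'):
  -5 + 4 = -1
  -5 + 5 = 0
  -5 + 10 = 5
  4 + 5 = 9
  4 + 10 = 14
  5 + 10 = 15
Collected distinct sums: {-1, 0, 5, 9, 14, 15}
|A +̂ A| = 6
(Reference bound: |A +̂ A| ≥ 2|A| - 3 for |A| ≥ 2, with |A| = 4 giving ≥ 5.)

|A +̂ A| = 6


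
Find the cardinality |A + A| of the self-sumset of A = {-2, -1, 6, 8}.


A + A = {a + a' : a, a' ∈ A}; |A| = 4.
General bounds: 2|A| - 1 ≤ |A + A| ≤ |A|(|A|+1)/2, i.e. 7 ≤ |A + A| ≤ 10.
Lower bound 2|A|-1 is attained iff A is an arithmetic progression.
Enumerate sums a + a' for a ≤ a' (symmetric, so this suffices):
a = -2: -2+-2=-4, -2+-1=-3, -2+6=4, -2+8=6
a = -1: -1+-1=-2, -1+6=5, -1+8=7
a = 6: 6+6=12, 6+8=14
a = 8: 8+8=16
Distinct sums: {-4, -3, -2, 4, 5, 6, 7, 12, 14, 16}
|A + A| = 10

|A + A| = 10


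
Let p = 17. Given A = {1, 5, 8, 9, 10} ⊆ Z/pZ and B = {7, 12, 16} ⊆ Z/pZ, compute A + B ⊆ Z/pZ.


Work in Z/17Z: reduce every sum a + b modulo 17.
Enumerate all 15 pairs:
a = 1: 1+7=8, 1+12=13, 1+16=0
a = 5: 5+7=12, 5+12=0, 5+16=4
a = 8: 8+7=15, 8+12=3, 8+16=7
a = 9: 9+7=16, 9+12=4, 9+16=8
a = 10: 10+7=0, 10+12=5, 10+16=9
Distinct residues collected: {0, 3, 4, 5, 7, 8, 9, 12, 13, 15, 16}
|A + B| = 11 (out of 17 total residues).

A + B = {0, 3, 4, 5, 7, 8, 9, 12, 13, 15, 16}


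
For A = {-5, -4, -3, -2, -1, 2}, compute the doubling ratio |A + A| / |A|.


|A| = 6.
Compute A + A by enumerating all 36 pairs.
A + A = {-10, -9, -8, -7, -6, -5, -4, -3, -2, -1, 0, 1, 4}, so |A + A| = 13.
K = |A + A| / |A| = 13/6 (already in lowest terms) ≈ 2.1667.
Reference: AP of size 6 gives K = 11/6 ≈ 1.8333; a fully generic set of size 6 gives K ≈ 3.5000.

|A| = 6, |A + A| = 13, K = 13/6.


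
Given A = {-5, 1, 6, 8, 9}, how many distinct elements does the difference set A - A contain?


A - A = {a - a' : a, a' ∈ A}; |A| = 5.
Bounds: 2|A|-1 ≤ |A - A| ≤ |A|² - |A| + 1, i.e. 9 ≤ |A - A| ≤ 21.
Note: 0 ∈ A - A always (from a - a). The set is symmetric: if d ∈ A - A then -d ∈ A - A.
Enumerate nonzero differences d = a - a' with a > a' (then include -d):
Positive differences: {1, 2, 3, 5, 6, 7, 8, 11, 13, 14}
Full difference set: {0} ∪ (positive diffs) ∪ (negative diffs).
|A - A| = 1 + 2·10 = 21 (matches direct enumeration: 21).

|A - A| = 21


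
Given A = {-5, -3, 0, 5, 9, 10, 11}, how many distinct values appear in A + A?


A + A = {a + a' : a, a' ∈ A}; |A| = 7.
General bounds: 2|A| - 1 ≤ |A + A| ≤ |A|(|A|+1)/2, i.e. 13 ≤ |A + A| ≤ 28.
Lower bound 2|A|-1 is attained iff A is an arithmetic progression.
Enumerate sums a + a' for a ≤ a' (symmetric, so this suffices):
a = -5: -5+-5=-10, -5+-3=-8, -5+0=-5, -5+5=0, -5+9=4, -5+10=5, -5+11=6
a = -3: -3+-3=-6, -3+0=-3, -3+5=2, -3+9=6, -3+10=7, -3+11=8
a = 0: 0+0=0, 0+5=5, 0+9=9, 0+10=10, 0+11=11
a = 5: 5+5=10, 5+9=14, 5+10=15, 5+11=16
a = 9: 9+9=18, 9+10=19, 9+11=20
a = 10: 10+10=20, 10+11=21
a = 11: 11+11=22
Distinct sums: {-10, -8, -6, -5, -3, 0, 2, 4, 5, 6, 7, 8, 9, 10, 11, 14, 15, 16, 18, 19, 20, 21, 22}
|A + A| = 23

|A + A| = 23


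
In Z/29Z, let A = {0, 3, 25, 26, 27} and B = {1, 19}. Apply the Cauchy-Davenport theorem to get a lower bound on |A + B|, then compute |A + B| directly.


Cauchy-Davenport: |A + B| ≥ min(p, |A| + |B| - 1) for A, B nonempty in Z/pZ.
|A| = 5, |B| = 2, p = 29.
CD lower bound = min(29, 5 + 2 - 1) = min(29, 6) = 6.
Compute A + B mod 29 directly:
a = 0: 0+1=1, 0+19=19
a = 3: 3+1=4, 3+19=22
a = 25: 25+1=26, 25+19=15
a = 26: 26+1=27, 26+19=16
a = 27: 27+1=28, 27+19=17
A + B = {1, 4, 15, 16, 17, 19, 22, 26, 27, 28}, so |A + B| = 10.
Verify: 10 ≥ 6? Yes ✓.

CD lower bound = 6, actual |A + B| = 10.


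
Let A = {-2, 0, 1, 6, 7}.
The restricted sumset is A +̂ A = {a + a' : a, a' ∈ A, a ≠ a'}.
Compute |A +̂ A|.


Restricted sumset: A +̂ A = {a + a' : a ∈ A, a' ∈ A, a ≠ a'}.
Equivalently, take A + A and drop any sum 2a that is achievable ONLY as a + a for a ∈ A (i.e. sums representable only with equal summands).
Enumerate pairs (a, a') with a < a' (symmetric, so each unordered pair gives one sum; this covers all a ≠ a'):
  -2 + 0 = -2
  -2 + 1 = -1
  -2 + 6 = 4
  -2 + 7 = 5
  0 + 1 = 1
  0 + 6 = 6
  0 + 7 = 7
  1 + 6 = 7
  1 + 7 = 8
  6 + 7 = 13
Collected distinct sums: {-2, -1, 1, 4, 5, 6, 7, 8, 13}
|A +̂ A| = 9
(Reference bound: |A +̂ A| ≥ 2|A| - 3 for |A| ≥ 2, with |A| = 5 giving ≥ 7.)

|A +̂ A| = 9


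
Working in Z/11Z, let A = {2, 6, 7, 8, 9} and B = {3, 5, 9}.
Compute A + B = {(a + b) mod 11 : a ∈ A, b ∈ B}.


Work in Z/11Z: reduce every sum a + b modulo 11.
Enumerate all 15 pairs:
a = 2: 2+3=5, 2+5=7, 2+9=0
a = 6: 6+3=9, 6+5=0, 6+9=4
a = 7: 7+3=10, 7+5=1, 7+9=5
a = 8: 8+3=0, 8+5=2, 8+9=6
a = 9: 9+3=1, 9+5=3, 9+9=7
Distinct residues collected: {0, 1, 2, 3, 4, 5, 6, 7, 9, 10}
|A + B| = 10 (out of 11 total residues).

A + B = {0, 1, 2, 3, 4, 5, 6, 7, 9, 10}


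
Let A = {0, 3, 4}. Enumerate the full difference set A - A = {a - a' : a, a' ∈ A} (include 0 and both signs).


A - A = {a - a' : a, a' ∈ A}.
Compute a - a' for each ordered pair (a, a'):
a = 0: 0-0=0, 0-3=-3, 0-4=-4
a = 3: 3-0=3, 3-3=0, 3-4=-1
a = 4: 4-0=4, 4-3=1, 4-4=0
Collecting distinct values (and noting 0 appears from a-a):
A - A = {-4, -3, -1, 0, 1, 3, 4}
|A - A| = 7

A - A = {-4, -3, -1, 0, 1, 3, 4}


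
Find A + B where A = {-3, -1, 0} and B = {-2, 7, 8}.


A + B = {a + b : a ∈ A, b ∈ B}.
Enumerate all |A|·|B| = 3·3 = 9 pairs (a, b) and collect distinct sums.
a = -3: -3+-2=-5, -3+7=4, -3+8=5
a = -1: -1+-2=-3, -1+7=6, -1+8=7
a = 0: 0+-2=-2, 0+7=7, 0+8=8
Collecting distinct sums: A + B = {-5, -3, -2, 4, 5, 6, 7, 8}
|A + B| = 8

A + B = {-5, -3, -2, 4, 5, 6, 7, 8}


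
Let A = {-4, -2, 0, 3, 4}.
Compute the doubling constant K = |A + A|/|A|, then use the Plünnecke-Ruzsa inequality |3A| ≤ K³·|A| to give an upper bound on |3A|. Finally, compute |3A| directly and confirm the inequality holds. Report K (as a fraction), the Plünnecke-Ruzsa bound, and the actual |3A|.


|A| = 5.
Step 1: Compute A + A by enumerating all 25 pairs.
A + A = {-8, -6, -4, -2, -1, 0, 1, 2, 3, 4, 6, 7, 8}, so |A + A| = 13.
Step 2: Doubling constant K = |A + A|/|A| = 13/5 = 13/5 ≈ 2.6000.
Step 3: Plünnecke-Ruzsa gives |3A| ≤ K³·|A| = (2.6000)³ · 5 ≈ 87.8800.
Step 4: Compute 3A = A + A + A directly by enumerating all triples (a,b,c) ∈ A³; |3A| = 22.
Step 5: Check 22 ≤ 87.8800? Yes ✓.

K = 13/5, Plünnecke-Ruzsa bound K³|A| ≈ 87.8800, |3A| = 22, inequality holds.


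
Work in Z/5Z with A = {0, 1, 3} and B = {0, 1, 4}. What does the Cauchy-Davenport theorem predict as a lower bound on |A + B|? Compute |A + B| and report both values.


Cauchy-Davenport: |A + B| ≥ min(p, |A| + |B| - 1) for A, B nonempty in Z/pZ.
|A| = 3, |B| = 3, p = 5.
CD lower bound = min(5, 3 + 3 - 1) = min(5, 5) = 5.
Compute A + B mod 5 directly:
a = 0: 0+0=0, 0+1=1, 0+4=4
a = 1: 1+0=1, 1+1=2, 1+4=0
a = 3: 3+0=3, 3+1=4, 3+4=2
A + B = {0, 1, 2, 3, 4}, so |A + B| = 5.
Verify: 5 ≥ 5? Yes ✓.

CD lower bound = 5, actual |A + B| = 5.


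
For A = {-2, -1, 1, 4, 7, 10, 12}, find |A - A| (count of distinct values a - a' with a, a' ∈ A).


A - A = {a - a' : a, a' ∈ A}; |A| = 7.
Bounds: 2|A|-1 ≤ |A - A| ≤ |A|² - |A| + 1, i.e. 13 ≤ |A - A| ≤ 43.
Note: 0 ∈ A - A always (from a - a). The set is symmetric: if d ∈ A - A then -d ∈ A - A.
Enumerate nonzero differences d = a - a' with a > a' (then include -d):
Positive differences: {1, 2, 3, 5, 6, 8, 9, 11, 12, 13, 14}
Full difference set: {0} ∪ (positive diffs) ∪ (negative diffs).
|A - A| = 1 + 2·11 = 23 (matches direct enumeration: 23).

|A - A| = 23


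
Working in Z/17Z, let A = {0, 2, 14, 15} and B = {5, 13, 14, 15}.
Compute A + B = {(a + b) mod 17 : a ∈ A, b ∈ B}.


Work in Z/17Z: reduce every sum a + b modulo 17.
Enumerate all 16 pairs:
a = 0: 0+5=5, 0+13=13, 0+14=14, 0+15=15
a = 2: 2+5=7, 2+13=15, 2+14=16, 2+15=0
a = 14: 14+5=2, 14+13=10, 14+14=11, 14+15=12
a = 15: 15+5=3, 15+13=11, 15+14=12, 15+15=13
Distinct residues collected: {0, 2, 3, 5, 7, 10, 11, 12, 13, 14, 15, 16}
|A + B| = 12 (out of 17 total residues).

A + B = {0, 2, 3, 5, 7, 10, 11, 12, 13, 14, 15, 16}


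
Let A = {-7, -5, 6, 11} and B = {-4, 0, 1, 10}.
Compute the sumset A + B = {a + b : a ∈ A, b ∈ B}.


A + B = {a + b : a ∈ A, b ∈ B}.
Enumerate all |A|·|B| = 4·4 = 16 pairs (a, b) and collect distinct sums.
a = -7: -7+-4=-11, -7+0=-7, -7+1=-6, -7+10=3
a = -5: -5+-4=-9, -5+0=-5, -5+1=-4, -5+10=5
a = 6: 6+-4=2, 6+0=6, 6+1=7, 6+10=16
a = 11: 11+-4=7, 11+0=11, 11+1=12, 11+10=21
Collecting distinct sums: A + B = {-11, -9, -7, -6, -5, -4, 2, 3, 5, 6, 7, 11, 12, 16, 21}
|A + B| = 15

A + B = {-11, -9, -7, -6, -5, -4, 2, 3, 5, 6, 7, 11, 12, 16, 21}


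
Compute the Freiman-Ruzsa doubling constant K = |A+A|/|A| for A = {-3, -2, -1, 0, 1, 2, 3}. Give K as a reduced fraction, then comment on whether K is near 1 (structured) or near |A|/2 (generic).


|A| = 7.
Compute A + A by enumerating all 49 pairs.
A + A = {-6, -5, -4, -3, -2, -1, 0, 1, 2, 3, 4, 5, 6}, so |A + A| = 13.
K = |A + A| / |A| = 13/7 (already in lowest terms) ≈ 1.8571.
Reference: AP of size 7 gives K = 13/7 ≈ 1.8571; a fully generic set of size 7 gives K ≈ 4.0000.

|A| = 7, |A + A| = 13, K = 13/7.


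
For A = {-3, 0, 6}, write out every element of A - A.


A - A = {a - a' : a, a' ∈ A}.
Compute a - a' for each ordered pair (a, a'):
a = -3: -3--3=0, -3-0=-3, -3-6=-9
a = 0: 0--3=3, 0-0=0, 0-6=-6
a = 6: 6--3=9, 6-0=6, 6-6=0
Collecting distinct values (and noting 0 appears from a-a):
A - A = {-9, -6, -3, 0, 3, 6, 9}
|A - A| = 7

A - A = {-9, -6, -3, 0, 3, 6, 9}


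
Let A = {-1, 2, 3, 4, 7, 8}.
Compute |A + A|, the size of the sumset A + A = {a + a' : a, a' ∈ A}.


A + A = {a + a' : a, a' ∈ A}; |A| = 6.
General bounds: 2|A| - 1 ≤ |A + A| ≤ |A|(|A|+1)/2, i.e. 11 ≤ |A + A| ≤ 21.
Lower bound 2|A|-1 is attained iff A is an arithmetic progression.
Enumerate sums a + a' for a ≤ a' (symmetric, so this suffices):
a = -1: -1+-1=-2, -1+2=1, -1+3=2, -1+4=3, -1+7=6, -1+8=7
a = 2: 2+2=4, 2+3=5, 2+4=6, 2+7=9, 2+8=10
a = 3: 3+3=6, 3+4=7, 3+7=10, 3+8=11
a = 4: 4+4=8, 4+7=11, 4+8=12
a = 7: 7+7=14, 7+8=15
a = 8: 8+8=16
Distinct sums: {-2, 1, 2, 3, 4, 5, 6, 7, 8, 9, 10, 11, 12, 14, 15, 16}
|A + A| = 16

|A + A| = 16


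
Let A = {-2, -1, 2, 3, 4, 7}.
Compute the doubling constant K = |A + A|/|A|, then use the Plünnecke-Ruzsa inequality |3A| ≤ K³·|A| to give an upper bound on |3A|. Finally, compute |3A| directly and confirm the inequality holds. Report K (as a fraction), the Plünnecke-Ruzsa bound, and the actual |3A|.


|A| = 6.
Step 1: Compute A + A by enumerating all 36 pairs.
A + A = {-4, -3, -2, 0, 1, 2, 3, 4, 5, 6, 7, 8, 9, 10, 11, 14}, so |A + A| = 16.
Step 2: Doubling constant K = |A + A|/|A| = 16/6 = 16/6 ≈ 2.6667.
Step 3: Plünnecke-Ruzsa gives |3A| ≤ K³·|A| = (2.6667)³ · 6 ≈ 113.7778.
Step 4: Compute 3A = A + A + A directly by enumerating all triples (a,b,c) ∈ A³; |3A| = 26.
Step 5: Check 26 ≤ 113.7778? Yes ✓.

K = 16/6, Plünnecke-Ruzsa bound K³|A| ≈ 113.7778, |3A| = 26, inequality holds.


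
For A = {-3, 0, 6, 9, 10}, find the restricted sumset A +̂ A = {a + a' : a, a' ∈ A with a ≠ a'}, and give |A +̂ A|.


Restricted sumset: A +̂ A = {a + a' : a ∈ A, a' ∈ A, a ≠ a'}.
Equivalently, take A + A and drop any sum 2a that is achievable ONLY as a + a for a ∈ A (i.e. sums representable only with equal summands).
Enumerate pairs (a, a') with a < a' (symmetric, so each unordered pair gives one sum; this covers all a ≠ a'):
  -3 + 0 = -3
  -3 + 6 = 3
  -3 + 9 = 6
  -3 + 10 = 7
  0 + 6 = 6
  0 + 9 = 9
  0 + 10 = 10
  6 + 9 = 15
  6 + 10 = 16
  9 + 10 = 19
Collected distinct sums: {-3, 3, 6, 7, 9, 10, 15, 16, 19}
|A +̂ A| = 9
(Reference bound: |A +̂ A| ≥ 2|A| - 3 for |A| ≥ 2, with |A| = 5 giving ≥ 7.)

|A +̂ A| = 9


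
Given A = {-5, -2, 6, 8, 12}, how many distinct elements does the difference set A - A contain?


A - A = {a - a' : a, a' ∈ A}; |A| = 5.
Bounds: 2|A|-1 ≤ |A - A| ≤ |A|² - |A| + 1, i.e. 9 ≤ |A - A| ≤ 21.
Note: 0 ∈ A - A always (from a - a). The set is symmetric: if d ∈ A - A then -d ∈ A - A.
Enumerate nonzero differences d = a - a' with a > a' (then include -d):
Positive differences: {2, 3, 4, 6, 8, 10, 11, 13, 14, 17}
Full difference set: {0} ∪ (positive diffs) ∪ (negative diffs).
|A - A| = 1 + 2·10 = 21 (matches direct enumeration: 21).

|A - A| = 21


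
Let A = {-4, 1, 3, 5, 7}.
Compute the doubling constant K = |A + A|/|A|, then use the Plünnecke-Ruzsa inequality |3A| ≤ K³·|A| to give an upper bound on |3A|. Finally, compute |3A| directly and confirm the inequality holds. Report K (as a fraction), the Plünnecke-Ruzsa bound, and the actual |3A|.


|A| = 5.
Step 1: Compute A + A by enumerating all 25 pairs.
A + A = {-8, -3, -1, 1, 2, 3, 4, 6, 8, 10, 12, 14}, so |A + A| = 12.
Step 2: Doubling constant K = |A + A|/|A| = 12/5 = 12/5 ≈ 2.4000.
Step 3: Plünnecke-Ruzsa gives |3A| ≤ K³·|A| = (2.4000)³ · 5 ≈ 69.1200.
Step 4: Compute 3A = A + A + A directly by enumerating all triples (a,b,c) ∈ A³; |3A| = 22.
Step 5: Check 22 ≤ 69.1200? Yes ✓.

K = 12/5, Plünnecke-Ruzsa bound K³|A| ≈ 69.1200, |3A| = 22, inequality holds.


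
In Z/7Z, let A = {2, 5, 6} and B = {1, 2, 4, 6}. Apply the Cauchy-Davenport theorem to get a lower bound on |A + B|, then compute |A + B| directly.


Cauchy-Davenport: |A + B| ≥ min(p, |A| + |B| - 1) for A, B nonempty in Z/pZ.
|A| = 3, |B| = 4, p = 7.
CD lower bound = min(7, 3 + 4 - 1) = min(7, 6) = 6.
Compute A + B mod 7 directly:
a = 2: 2+1=3, 2+2=4, 2+4=6, 2+6=1
a = 5: 5+1=6, 5+2=0, 5+4=2, 5+6=4
a = 6: 6+1=0, 6+2=1, 6+4=3, 6+6=5
A + B = {0, 1, 2, 3, 4, 5, 6}, so |A + B| = 7.
Verify: 7 ≥ 6? Yes ✓.

CD lower bound = 6, actual |A + B| = 7.


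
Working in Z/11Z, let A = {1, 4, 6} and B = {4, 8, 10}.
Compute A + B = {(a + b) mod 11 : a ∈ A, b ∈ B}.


Work in Z/11Z: reduce every sum a + b modulo 11.
Enumerate all 9 pairs:
a = 1: 1+4=5, 1+8=9, 1+10=0
a = 4: 4+4=8, 4+8=1, 4+10=3
a = 6: 6+4=10, 6+8=3, 6+10=5
Distinct residues collected: {0, 1, 3, 5, 8, 9, 10}
|A + B| = 7 (out of 11 total residues).

A + B = {0, 1, 3, 5, 8, 9, 10}


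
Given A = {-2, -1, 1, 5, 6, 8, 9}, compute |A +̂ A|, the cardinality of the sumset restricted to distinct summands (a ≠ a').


Restricted sumset: A +̂ A = {a + a' : a ∈ A, a' ∈ A, a ≠ a'}.
Equivalently, take A + A and drop any sum 2a that is achievable ONLY as a + a for a ∈ A (i.e. sums representable only with equal summands).
Enumerate pairs (a, a') with a < a' (symmetric, so each unordered pair gives one sum; this covers all a ≠ a'):
  -2 + -1 = -3
  -2 + 1 = -1
  -2 + 5 = 3
  -2 + 6 = 4
  -2 + 8 = 6
  -2 + 9 = 7
  -1 + 1 = 0
  -1 + 5 = 4
  -1 + 6 = 5
  -1 + 8 = 7
  -1 + 9 = 8
  1 + 5 = 6
  1 + 6 = 7
  1 + 8 = 9
  1 + 9 = 10
  5 + 6 = 11
  5 + 8 = 13
  5 + 9 = 14
  6 + 8 = 14
  6 + 9 = 15
  8 + 9 = 17
Collected distinct sums: {-3, -1, 0, 3, 4, 5, 6, 7, 8, 9, 10, 11, 13, 14, 15, 17}
|A +̂ A| = 16
(Reference bound: |A +̂ A| ≥ 2|A| - 3 for |A| ≥ 2, with |A| = 7 giving ≥ 11.)

|A +̂ A| = 16


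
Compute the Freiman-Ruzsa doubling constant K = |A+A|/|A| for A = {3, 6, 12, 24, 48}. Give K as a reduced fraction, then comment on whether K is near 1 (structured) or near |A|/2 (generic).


|A| = 5.
Compute A + A by enumerating all 25 pairs.
A + A = {6, 9, 12, 15, 18, 24, 27, 30, 36, 48, 51, 54, 60, 72, 96}, so |A + A| = 15.
K = |A + A| / |A| = 15/5 = 3/1 ≈ 3.0000.
Reference: AP of size 5 gives K = 9/5 ≈ 1.8000; a fully generic set of size 5 gives K ≈ 3.0000.

|A| = 5, |A + A| = 15, K = 15/5 = 3/1.


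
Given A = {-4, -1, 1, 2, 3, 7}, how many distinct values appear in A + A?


A + A = {a + a' : a, a' ∈ A}; |A| = 6.
General bounds: 2|A| - 1 ≤ |A + A| ≤ |A|(|A|+1)/2, i.e. 11 ≤ |A + A| ≤ 21.
Lower bound 2|A|-1 is attained iff A is an arithmetic progression.
Enumerate sums a + a' for a ≤ a' (symmetric, so this suffices):
a = -4: -4+-4=-8, -4+-1=-5, -4+1=-3, -4+2=-2, -4+3=-1, -4+7=3
a = -1: -1+-1=-2, -1+1=0, -1+2=1, -1+3=2, -1+7=6
a = 1: 1+1=2, 1+2=3, 1+3=4, 1+7=8
a = 2: 2+2=4, 2+3=5, 2+7=9
a = 3: 3+3=6, 3+7=10
a = 7: 7+7=14
Distinct sums: {-8, -5, -3, -2, -1, 0, 1, 2, 3, 4, 5, 6, 8, 9, 10, 14}
|A + A| = 16

|A + A| = 16


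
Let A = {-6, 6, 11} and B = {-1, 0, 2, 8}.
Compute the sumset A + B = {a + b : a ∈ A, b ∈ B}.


A + B = {a + b : a ∈ A, b ∈ B}.
Enumerate all |A|·|B| = 3·4 = 12 pairs (a, b) and collect distinct sums.
a = -6: -6+-1=-7, -6+0=-6, -6+2=-4, -6+8=2
a = 6: 6+-1=5, 6+0=6, 6+2=8, 6+8=14
a = 11: 11+-1=10, 11+0=11, 11+2=13, 11+8=19
Collecting distinct sums: A + B = {-7, -6, -4, 2, 5, 6, 8, 10, 11, 13, 14, 19}
|A + B| = 12

A + B = {-7, -6, -4, 2, 5, 6, 8, 10, 11, 13, 14, 19}


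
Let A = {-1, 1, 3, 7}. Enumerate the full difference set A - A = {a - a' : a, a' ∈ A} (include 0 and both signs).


A - A = {a - a' : a, a' ∈ A}.
Compute a - a' for each ordered pair (a, a'):
a = -1: -1--1=0, -1-1=-2, -1-3=-4, -1-7=-8
a = 1: 1--1=2, 1-1=0, 1-3=-2, 1-7=-6
a = 3: 3--1=4, 3-1=2, 3-3=0, 3-7=-4
a = 7: 7--1=8, 7-1=6, 7-3=4, 7-7=0
Collecting distinct values (and noting 0 appears from a-a):
A - A = {-8, -6, -4, -2, 0, 2, 4, 6, 8}
|A - A| = 9

A - A = {-8, -6, -4, -2, 0, 2, 4, 6, 8}


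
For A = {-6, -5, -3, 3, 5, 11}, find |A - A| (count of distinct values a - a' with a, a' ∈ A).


A - A = {a - a' : a, a' ∈ A}; |A| = 6.
Bounds: 2|A|-1 ≤ |A - A| ≤ |A|² - |A| + 1, i.e. 11 ≤ |A - A| ≤ 31.
Note: 0 ∈ A - A always (from a - a). The set is symmetric: if d ∈ A - A then -d ∈ A - A.
Enumerate nonzero differences d = a - a' with a > a' (then include -d):
Positive differences: {1, 2, 3, 6, 8, 9, 10, 11, 14, 16, 17}
Full difference set: {0} ∪ (positive diffs) ∪ (negative diffs).
|A - A| = 1 + 2·11 = 23 (matches direct enumeration: 23).

|A - A| = 23


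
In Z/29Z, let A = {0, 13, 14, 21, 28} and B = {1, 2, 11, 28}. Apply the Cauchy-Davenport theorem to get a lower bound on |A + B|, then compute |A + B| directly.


Cauchy-Davenport: |A + B| ≥ min(p, |A| + |B| - 1) for A, B nonempty in Z/pZ.
|A| = 5, |B| = 4, p = 29.
CD lower bound = min(29, 5 + 4 - 1) = min(29, 8) = 8.
Compute A + B mod 29 directly:
a = 0: 0+1=1, 0+2=2, 0+11=11, 0+28=28
a = 13: 13+1=14, 13+2=15, 13+11=24, 13+28=12
a = 14: 14+1=15, 14+2=16, 14+11=25, 14+28=13
a = 21: 21+1=22, 21+2=23, 21+11=3, 21+28=20
a = 28: 28+1=0, 28+2=1, 28+11=10, 28+28=27
A + B = {0, 1, 2, 3, 10, 11, 12, 13, 14, 15, 16, 20, 22, 23, 24, 25, 27, 28}, so |A + B| = 18.
Verify: 18 ≥ 8? Yes ✓.

CD lower bound = 8, actual |A + B| = 18.
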